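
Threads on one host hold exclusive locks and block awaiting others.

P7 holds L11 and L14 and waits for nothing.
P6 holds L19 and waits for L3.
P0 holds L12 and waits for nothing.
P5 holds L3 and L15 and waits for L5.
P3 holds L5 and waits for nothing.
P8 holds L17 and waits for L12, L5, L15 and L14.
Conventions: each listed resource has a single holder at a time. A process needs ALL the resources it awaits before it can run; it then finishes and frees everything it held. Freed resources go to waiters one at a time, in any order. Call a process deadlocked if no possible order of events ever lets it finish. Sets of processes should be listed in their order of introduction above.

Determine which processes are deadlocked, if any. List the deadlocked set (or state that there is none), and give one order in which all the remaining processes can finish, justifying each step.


The deadlocked set is empty.
Key observation: the waits form no ring: some process can always run, and its releases unblock the others one by one.
A valid finishing order for the others: P7, P3, P0, P5, P6, P8.
Check, step by step:
  P7 waits on nothing -> runs at once and releases L11 and L14
  P3 waits on nothing -> runs at once and releases L5
  P0 waits on nothing -> runs at once and releases L12
  run P5 (all its waits — L5 — are resolved); releases L3 and L15
  run P6 (all its waits — L3 — are resolved); releases L19
  run P8 (all its waits — L12, L5, L15 and L14 — are resolved); releases L17


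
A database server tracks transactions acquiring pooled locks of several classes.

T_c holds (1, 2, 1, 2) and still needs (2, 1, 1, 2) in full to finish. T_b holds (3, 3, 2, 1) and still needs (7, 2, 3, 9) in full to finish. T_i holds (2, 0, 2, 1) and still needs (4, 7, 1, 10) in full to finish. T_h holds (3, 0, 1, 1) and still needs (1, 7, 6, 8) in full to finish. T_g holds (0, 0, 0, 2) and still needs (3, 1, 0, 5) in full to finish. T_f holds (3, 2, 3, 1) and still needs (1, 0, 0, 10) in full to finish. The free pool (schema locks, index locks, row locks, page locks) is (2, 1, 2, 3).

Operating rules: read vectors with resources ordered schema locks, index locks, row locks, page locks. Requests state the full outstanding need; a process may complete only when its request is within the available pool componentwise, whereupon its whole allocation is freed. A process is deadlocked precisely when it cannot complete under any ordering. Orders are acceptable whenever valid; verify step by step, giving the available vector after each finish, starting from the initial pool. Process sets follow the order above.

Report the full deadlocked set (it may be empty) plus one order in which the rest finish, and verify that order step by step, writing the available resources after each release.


Deadlocked: T_b, T_i, T_h and T_f.
Key observation: page locks is the bottleneck — with T_c, T_g done the pool holds (3, 3, 3, 7), short of every remaining need.
A valid finishing order for the others: T_c, T_g. Verifying each step:
  pool = (2, 1, 2, 3)
  run T_c (needs (2, 1, 1, 2), free (2, 1, 2, 3)); after release of (1, 2, 1, 2) the pool is (3, 3, 3, 5)
  run T_g (needs (3, 1, 0, 5), free (3, 3, 3, 5)); after release of (0, 0, 0, 2) the pool is (3, 3, 3, 7)
The stuck group stays short no matter what:
  T_b cannot run: need (7, 2, 3, 9) vs free (3, 3, 3, 7) (insufficient schema locks and page locks)
  T_i cannot run: need (4, 7, 1, 10) vs free (3, 3, 3, 7) (insufficient schema locks, index locks and page locks)
  T_h cannot run: need (1, 7, 6, 8) vs free (3, 3, 3, 7) (insufficient index locks, row locks and page locks)
  T_f cannot run: need (1, 0, 0, 10) vs free (3, 3, 3, 7) (insufficient page locks)


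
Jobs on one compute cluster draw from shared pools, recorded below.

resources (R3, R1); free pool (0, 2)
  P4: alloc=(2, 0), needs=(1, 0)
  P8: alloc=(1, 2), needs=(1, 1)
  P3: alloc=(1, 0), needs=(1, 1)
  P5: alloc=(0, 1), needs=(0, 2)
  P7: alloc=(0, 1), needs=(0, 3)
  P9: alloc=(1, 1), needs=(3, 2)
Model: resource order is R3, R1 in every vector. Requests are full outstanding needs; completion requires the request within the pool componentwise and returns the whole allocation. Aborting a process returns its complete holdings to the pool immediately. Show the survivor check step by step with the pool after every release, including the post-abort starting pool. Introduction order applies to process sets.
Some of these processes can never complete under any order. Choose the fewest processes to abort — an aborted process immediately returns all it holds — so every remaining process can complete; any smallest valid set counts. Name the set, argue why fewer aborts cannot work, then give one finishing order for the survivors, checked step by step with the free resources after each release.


Abort P8.
Key observation: P4 could never have finished before the abort; with (1, 2) returned by P8, it fits at step 3.
Minimality: the empty abort set fails — the state is deadlocked as it stands.
The survivors complete as P7, P5, P4, P3, P9. Check, step by step (starting from the post-abort pool):
  pool = (1, 4)
  P7 needs (0, 3) <= (1, 4) -> finishes; pool += (0, 1) = (1, 5)
  P5 needs (0, 2) <= (1, 5) -> finishes; pool += (0, 1) = (1, 6)
  P4 needs (1, 0) <= (1, 6) -> finishes; pool += (2, 0) = (3, 6)
  P3 needs (1, 1) <= (3, 6) -> finishes; pool += (1, 0) = (4, 6)
  P9 needs (3, 2) <= (4, 6) -> finishes; pool += (1, 1) = (5, 7)


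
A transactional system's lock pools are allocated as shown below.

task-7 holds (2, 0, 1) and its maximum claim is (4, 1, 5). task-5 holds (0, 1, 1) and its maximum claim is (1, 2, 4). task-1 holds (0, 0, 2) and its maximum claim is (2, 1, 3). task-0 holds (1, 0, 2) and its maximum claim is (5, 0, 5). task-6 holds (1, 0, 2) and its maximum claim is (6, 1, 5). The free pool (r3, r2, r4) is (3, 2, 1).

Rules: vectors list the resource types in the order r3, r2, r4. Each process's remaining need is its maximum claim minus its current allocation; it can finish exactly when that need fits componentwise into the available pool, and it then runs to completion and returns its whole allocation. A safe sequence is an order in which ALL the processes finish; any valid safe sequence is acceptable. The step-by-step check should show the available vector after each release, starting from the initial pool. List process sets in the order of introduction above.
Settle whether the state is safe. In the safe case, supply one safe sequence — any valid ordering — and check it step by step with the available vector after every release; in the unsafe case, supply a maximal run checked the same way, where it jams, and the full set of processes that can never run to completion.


SAFE. One safe sequence: task-1, task-5, task-7, task-0, task-6.
Key observation: task-1 marks the first exact bind of the order: its need (2, 1, 1) fits the free (3, 2, 1) with zero slack on a requested resource.
Verifying each step:
  pool = (3, 2, 1)
  task-1 needs (2, 1, 1) <= (3, 2, 1) -> finishes; pool += (0, 0, 2) = (3, 2, 3)
  task-5 needs (1, 1, 3) <= (3, 2, 3) -> finishes; pool += (0, 1, 1) = (3, 3, 4)
  task-7 needs (2, 1, 4) <= (3, 3, 4) -> finishes; pool += (2, 0, 1) = (5, 3, 5)
  task-0 needs (4, 0, 3) <= (5, 3, 5) -> finishes; pool += (1, 0, 2) = (6, 3, 7)
  task-6 needs (5, 1, 3) <= (6, 3, 7) -> finishes; pool += (1, 0, 2) = (7, 3, 9)


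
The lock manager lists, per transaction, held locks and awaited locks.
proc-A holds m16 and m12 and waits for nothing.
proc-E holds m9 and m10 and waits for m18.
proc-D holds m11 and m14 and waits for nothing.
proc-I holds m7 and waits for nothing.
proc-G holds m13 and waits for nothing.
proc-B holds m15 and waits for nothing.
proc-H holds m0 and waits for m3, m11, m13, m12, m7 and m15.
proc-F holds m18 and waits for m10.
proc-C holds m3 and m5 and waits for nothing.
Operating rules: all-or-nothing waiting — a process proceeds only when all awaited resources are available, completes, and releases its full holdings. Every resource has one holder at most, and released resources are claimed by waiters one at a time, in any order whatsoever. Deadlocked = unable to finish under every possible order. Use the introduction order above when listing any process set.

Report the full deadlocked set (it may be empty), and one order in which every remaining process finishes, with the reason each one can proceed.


Deadlocked: proc-E and proc-F.
Key observation: the cycle proc-E -> proc-F -> proc-E can never break — each member waits on the next; no other process is dragged down with it.
One completion order for the rest: proc-D, proc-G, proc-I, proc-C, proc-B, proc-A, proc-H.
Verifying each step:
  proc-D: no waits; runs immediately, freeing m11 and m14
  proc-G: no waits; runs immediately, freeing m13
  proc-I: no waits; runs immediately, freeing m7
  proc-C: no waits; runs immediately, freeing m3 and m5
  proc-B: no waits; runs immediately, freeing m15
  proc-A: no waits; runs immediately, freeing m16 and m12
  proc-H: everything it awaited (m3, m11, m13, m12, m7 and m15) is free; runs, freeing m0


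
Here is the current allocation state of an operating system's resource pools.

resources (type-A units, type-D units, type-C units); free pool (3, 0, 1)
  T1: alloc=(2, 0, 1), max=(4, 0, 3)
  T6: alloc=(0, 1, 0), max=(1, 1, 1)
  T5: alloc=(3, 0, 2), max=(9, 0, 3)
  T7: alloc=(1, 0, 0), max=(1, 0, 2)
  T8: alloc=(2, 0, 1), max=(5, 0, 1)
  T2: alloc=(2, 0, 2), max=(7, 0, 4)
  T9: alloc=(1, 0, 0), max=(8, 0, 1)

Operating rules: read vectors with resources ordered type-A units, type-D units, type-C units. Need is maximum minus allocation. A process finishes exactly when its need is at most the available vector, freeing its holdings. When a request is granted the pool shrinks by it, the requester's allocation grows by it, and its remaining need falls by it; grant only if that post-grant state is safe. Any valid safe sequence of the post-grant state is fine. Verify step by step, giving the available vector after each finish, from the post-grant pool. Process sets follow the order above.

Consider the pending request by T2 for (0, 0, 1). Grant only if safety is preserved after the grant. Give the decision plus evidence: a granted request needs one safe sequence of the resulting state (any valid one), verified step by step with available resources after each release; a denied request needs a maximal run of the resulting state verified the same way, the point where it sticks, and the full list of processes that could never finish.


GRANT: granting preserves safety; a valid post-grant sequence is T8, T6, T2, T9, T7, T5, T1.
Key observation: even at the reduced pool (3, 0, 0), T8 fits immediately, so safety survives the grant.
Step-by-step check of the post-grant state:
  pool = (3, 0, 0)
  run T8 (needs (3, 0, 0), free (3, 0, 0)); after release of (2, 0, 1) the pool is (5, 0, 1)
  run T6 (needs (1, 0, 1), free (5, 0, 1)); after release of (0, 1, 0) the pool is (5, 1, 1)
  run T2 (needs (5, 0, 1), free (5, 1, 1)); after release of (2, 0, 3) the pool is (7, 1, 4)
  run T9 (needs (7, 0, 1), free (7, 1, 4)); after release of (1, 0, 0) the pool is (8, 1, 4)
  run T7 (needs (0, 0, 2), free (8, 1, 4)); after release of (1, 0, 0) the pool is (9, 1, 4)
  run T5 (needs (6, 0, 1), free (9, 1, 4)); after release of (3, 0, 2) the pool is (12, 1, 6)
  run T1 (needs (2, 0, 2), free (12, 1, 6)); after release of (2, 0, 1) the pool is (14, 1, 7)


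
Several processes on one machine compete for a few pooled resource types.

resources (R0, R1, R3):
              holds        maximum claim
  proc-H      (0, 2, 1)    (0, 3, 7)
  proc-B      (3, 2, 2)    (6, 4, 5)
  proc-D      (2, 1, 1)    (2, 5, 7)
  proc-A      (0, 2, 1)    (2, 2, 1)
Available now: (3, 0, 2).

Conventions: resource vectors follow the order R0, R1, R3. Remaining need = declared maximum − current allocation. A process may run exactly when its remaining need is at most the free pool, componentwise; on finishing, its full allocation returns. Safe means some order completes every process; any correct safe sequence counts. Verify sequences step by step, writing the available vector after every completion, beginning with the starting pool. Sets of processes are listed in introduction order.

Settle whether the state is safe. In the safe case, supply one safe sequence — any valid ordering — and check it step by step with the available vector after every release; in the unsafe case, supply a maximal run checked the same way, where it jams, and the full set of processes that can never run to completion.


The state is UNSAFE.
Key observation: no order helps: past proc-A, proc-B, the free pool tops out at (6, 4, 5), below what each blocked process needs in R3.
The run proc-A, proc-B cannot be extended any further. Verifying each step:
  pool = (3, 0, 2)
  proc-A: need (2, 0, 0) fits (3, 0, 2); releases (0, 2, 1), pool now (3, 2, 3)
  proc-B: need (3, 2, 3) fits (3, 2, 3); releases (3, 2, 2), pool now (6, 4, 5)
  blocked: proc-H wants (0, 1, 6), pool (6, 4, 5) — not enough R3
  blocked: proc-D wants (0, 4, 6), pool (6, 4, 5) — not enough R3
Processes that can never finish: proc-H and proc-D.


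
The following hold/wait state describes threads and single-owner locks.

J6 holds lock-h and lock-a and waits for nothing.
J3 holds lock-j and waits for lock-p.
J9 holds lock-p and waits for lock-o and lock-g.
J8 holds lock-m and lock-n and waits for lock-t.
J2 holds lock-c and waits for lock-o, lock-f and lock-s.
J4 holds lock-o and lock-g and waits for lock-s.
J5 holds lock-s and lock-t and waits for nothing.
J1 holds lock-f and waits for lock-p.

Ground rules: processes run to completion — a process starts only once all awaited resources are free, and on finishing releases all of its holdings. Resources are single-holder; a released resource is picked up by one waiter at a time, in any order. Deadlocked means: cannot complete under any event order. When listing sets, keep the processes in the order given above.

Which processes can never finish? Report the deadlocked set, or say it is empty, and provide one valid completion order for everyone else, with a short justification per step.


No process is deadlocked.
Key observation: the waits form no ring: some process can always run, and its releases unblock the others one by one.
One completion order for the rest: J5, J4, J9, J3, J1, J2, J6, J8.
Verifying each step:
  run J5 (it waits on nothing); releases lock-s and lock-t
  run J4 (all its waits — lock-s — are resolved); releases lock-o and lock-g
  run J9 (all its waits — lock-o and lock-g — are resolved); releases lock-p
  run J3 (all its waits — lock-p — are resolved); releases lock-j
  run J1 (all its waits — lock-p — are resolved); releases lock-f
  run J2 (all its waits — lock-o, lock-f and lock-s — are resolved); releases lock-c
  run J6 (it waits on nothing); releases lock-h and lock-a
  run J8 (all its waits — lock-t — are resolved); releases lock-m and lock-n


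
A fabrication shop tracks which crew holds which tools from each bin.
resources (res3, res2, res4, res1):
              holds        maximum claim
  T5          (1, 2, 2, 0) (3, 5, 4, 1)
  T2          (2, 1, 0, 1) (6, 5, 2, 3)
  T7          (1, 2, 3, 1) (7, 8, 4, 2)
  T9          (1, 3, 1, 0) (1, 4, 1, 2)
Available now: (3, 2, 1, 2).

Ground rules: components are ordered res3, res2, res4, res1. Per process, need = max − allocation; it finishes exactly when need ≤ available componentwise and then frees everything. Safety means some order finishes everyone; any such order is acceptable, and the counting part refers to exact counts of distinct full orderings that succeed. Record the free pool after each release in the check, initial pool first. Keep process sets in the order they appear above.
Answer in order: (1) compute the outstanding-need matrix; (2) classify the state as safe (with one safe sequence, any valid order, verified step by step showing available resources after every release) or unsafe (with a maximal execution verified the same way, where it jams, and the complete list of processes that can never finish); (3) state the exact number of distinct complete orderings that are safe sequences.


(1) Remaining need (order res3, res2, res4, res1):
  T5: (2, 3, 2, 1)
  T2: (4, 4, 2, 2)
  T7: (6, 6, 1, 1)
  T9: (0, 1, 0, 2)
(2) SAFE — a valid safe sequence is T9, T2, T5, T7.
Key observation: the first exact fit in this order is T9 — it needs (0, 1, 0, 2) with (3, 2, 1, 2) free, meeting a requested resource to the last unit.
Step-by-step check:
  pool = (3, 2, 1, 2)
  T9: need (0, 1, 0, 2) fits (3, 2, 1, 2); releases (1, 3, 1, 0), pool now (4, 5, 2, 2)
  T2: need (4, 4, 2, 2) fits (4, 5, 2, 2); releases (2, 1, 0, 1), pool now (6, 6, 2, 3)
  T5: need (2, 3, 2, 1) fits (6, 6, 2, 3); releases (1, 2, 2, 0), pool now (7, 8, 4, 3)
  T7: need (6, 6, 1, 1) fits (7, 8, 4, 3); releases (1, 2, 3, 1), pool now (8, 10, 7, 4)
(3) Precisely 3 of the possible complete orderings are safe sequences.


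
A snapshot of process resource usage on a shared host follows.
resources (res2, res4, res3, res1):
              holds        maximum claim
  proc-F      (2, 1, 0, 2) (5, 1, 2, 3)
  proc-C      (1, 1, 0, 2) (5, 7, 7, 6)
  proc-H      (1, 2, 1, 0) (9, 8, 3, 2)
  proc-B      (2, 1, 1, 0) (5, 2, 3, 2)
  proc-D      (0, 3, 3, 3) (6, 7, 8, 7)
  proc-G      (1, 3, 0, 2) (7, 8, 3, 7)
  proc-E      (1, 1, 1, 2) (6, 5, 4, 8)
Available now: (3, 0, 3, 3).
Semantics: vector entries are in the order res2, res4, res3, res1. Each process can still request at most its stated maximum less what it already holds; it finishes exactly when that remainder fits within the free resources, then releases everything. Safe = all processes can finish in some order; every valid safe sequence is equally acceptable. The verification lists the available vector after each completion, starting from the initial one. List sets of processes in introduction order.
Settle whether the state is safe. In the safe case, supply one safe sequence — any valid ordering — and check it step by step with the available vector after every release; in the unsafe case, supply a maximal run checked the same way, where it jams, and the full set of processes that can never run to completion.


UNSAFE — no complete ordering exists.
Key observation: even finishing proc-F, proc-B leaves just (7, 2, 4, 5) free — too little res4 for any of the remaining processes.
A maximal execution: proc-F, proc-B — then nothing else fits. Walking it through:
  pool = (3, 0, 3, 3)
  proc-F needs (3, 0, 2, 1) <= (3, 0, 3, 3) -> finishes; pool += (2, 1, 0, 2) = (5, 1, 3, 5)
  proc-B needs (3, 1, 2, 2) <= (5, 1, 3, 5) -> finishes; pool += (2, 1, 1, 0) = (7, 2, 4, 5)
  proc-C cannot run: need (4, 6, 7, 4) vs free (7, 2, 4, 5) (insufficient res4 and res3)
  proc-H cannot run: need (8, 6, 2, 2) vs free (7, 2, 4, 5) (insufficient res2 and res4)
  proc-D cannot run: need (6, 4, 5, 4) vs free (7, 2, 4, 5) (insufficient res4 and res3)
  proc-G cannot run: need (6, 5, 3, 5) vs free (7, 2, 4, 5) (insufficient res4)
  proc-E cannot run: need (5, 4, 3, 6) vs free (7, 2, 4, 5) (insufficient res4 and res1)
Permanently blocked: proc-C, proc-H, proc-D, proc-G and proc-E.


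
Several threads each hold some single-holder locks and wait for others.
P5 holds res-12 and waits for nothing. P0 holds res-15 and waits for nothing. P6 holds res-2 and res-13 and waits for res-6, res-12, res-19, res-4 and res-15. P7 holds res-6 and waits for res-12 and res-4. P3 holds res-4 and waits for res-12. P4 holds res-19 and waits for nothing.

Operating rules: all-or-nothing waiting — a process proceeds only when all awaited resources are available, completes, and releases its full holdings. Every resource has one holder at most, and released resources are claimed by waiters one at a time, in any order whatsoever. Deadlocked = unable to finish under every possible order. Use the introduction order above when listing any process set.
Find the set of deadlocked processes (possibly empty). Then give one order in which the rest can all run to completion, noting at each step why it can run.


No process is deadlocked.
Key observation: no waiting chain loops back on itself — every chain ends at a process that waits on nothing, so everyone eventually runs.
The rest can finish in the order P4, P5, P3, P7, P0, P6.
Check, step by step:
  P4: no waits; runs immediately, freeing res-19
  P5: no waits; runs immediately, freeing res-12
  run P3 (all its waits — res-12 — are resolved); releases res-4
  run P7 (all its waits — res-12 and res-4 — are resolved); releases res-6
  P0: no waits; runs immediately, freeing res-15
  run P6 (all its waits — res-6, res-12, res-19, res-4 and res-15 — are resolved); releases res-2 and res-13


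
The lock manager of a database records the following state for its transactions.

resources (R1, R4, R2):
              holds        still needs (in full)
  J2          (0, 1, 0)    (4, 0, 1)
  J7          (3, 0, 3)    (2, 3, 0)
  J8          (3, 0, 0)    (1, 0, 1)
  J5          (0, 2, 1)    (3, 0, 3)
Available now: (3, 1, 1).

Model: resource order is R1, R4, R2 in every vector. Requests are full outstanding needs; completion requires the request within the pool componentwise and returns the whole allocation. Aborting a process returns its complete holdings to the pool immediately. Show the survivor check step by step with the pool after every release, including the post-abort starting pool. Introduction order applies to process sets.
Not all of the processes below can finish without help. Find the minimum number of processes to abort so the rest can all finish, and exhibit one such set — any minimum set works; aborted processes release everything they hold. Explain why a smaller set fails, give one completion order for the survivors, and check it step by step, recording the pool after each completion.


Minimum abort set: J7.
Key observation: no ordering could ever have run J5 before the abort of J7; with (3, 0, 3) back in the pool it fits at step 1.
Minimality: the empty abort set fails — the state is deadlocked as it stands.
The survivors complete as J5, J8, J2. Walking it through (starting from the post-abort pool):
  pool = (6, 1, 4)
  J5: need (3, 0, 3) fits (6, 1, 4); releases (0, 2, 1), pool now (6, 3, 5)
  J8: need (1, 0, 1) fits (6, 3, 5); releases (3, 0, 0), pool now (9, 3, 5)
  J2: need (4, 0, 1) fits (9, 3, 5); releases (0, 1, 0), pool now (9, 4, 5)


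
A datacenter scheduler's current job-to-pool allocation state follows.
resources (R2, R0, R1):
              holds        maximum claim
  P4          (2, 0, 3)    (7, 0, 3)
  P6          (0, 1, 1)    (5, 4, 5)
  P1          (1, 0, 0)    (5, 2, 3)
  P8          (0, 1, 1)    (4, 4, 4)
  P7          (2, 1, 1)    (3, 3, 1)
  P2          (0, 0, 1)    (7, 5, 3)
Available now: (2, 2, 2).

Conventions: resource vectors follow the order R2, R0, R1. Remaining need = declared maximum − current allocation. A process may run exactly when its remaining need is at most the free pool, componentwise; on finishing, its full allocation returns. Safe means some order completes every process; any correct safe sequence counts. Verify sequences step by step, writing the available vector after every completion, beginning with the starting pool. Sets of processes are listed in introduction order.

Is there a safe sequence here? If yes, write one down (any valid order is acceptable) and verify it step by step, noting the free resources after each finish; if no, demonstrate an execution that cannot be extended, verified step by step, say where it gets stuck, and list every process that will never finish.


SAFE — a valid safe sequence is P7, P8, P1, P4, P6, P2.
Key observation: the first exact fit in this order is P7 — it needs (1, 2, 0) with (2, 2, 2) free, meeting a requested resource to the last unit.
Step-by-step check:
  pool = (2, 2, 2)
  P7: need (1, 2, 0) fits (2, 2, 2); releases (2, 1, 1), pool now (4, 3, 3)
  P8: need (4, 3, 3) fits (4, 3, 3); releases (0, 1, 1), pool now (4, 4, 4)
  P1: need (4, 2, 3) fits (4, 4, 4); releases (1, 0, 0), pool now (5, 4, 4)
  P4: need (5, 0, 0) fits (5, 4, 4); releases (2, 0, 3), pool now (7, 4, 7)
  P6: need (5, 3, 4) fits (7, 4, 7); releases (0, 1, 1), pool now (7, 5, 8)
  P2: need (7, 5, 2) fits (7, 5, 8); releases (0, 0, 1), pool now (7, 5, 9)


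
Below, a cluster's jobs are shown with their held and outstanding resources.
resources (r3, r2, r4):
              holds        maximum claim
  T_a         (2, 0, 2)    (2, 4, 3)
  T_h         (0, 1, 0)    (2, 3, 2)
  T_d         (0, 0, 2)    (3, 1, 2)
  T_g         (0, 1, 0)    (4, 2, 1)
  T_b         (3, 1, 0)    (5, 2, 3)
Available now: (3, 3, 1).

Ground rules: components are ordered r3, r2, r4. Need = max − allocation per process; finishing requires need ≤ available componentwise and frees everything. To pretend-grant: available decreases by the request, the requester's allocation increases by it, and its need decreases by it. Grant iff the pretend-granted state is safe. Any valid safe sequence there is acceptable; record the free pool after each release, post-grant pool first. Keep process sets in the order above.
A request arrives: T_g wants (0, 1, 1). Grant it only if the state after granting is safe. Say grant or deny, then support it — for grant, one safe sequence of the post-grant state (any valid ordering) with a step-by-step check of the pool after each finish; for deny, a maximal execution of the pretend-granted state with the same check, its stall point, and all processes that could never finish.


DENY: after the grant no complete ordering would exist.
Key observation: after T_d, T_h the pool peaks at (3, 3, 2), and each blocked process is short somewhere: T_a on r2; T_g on r3; T_b on r4.
On the post-grant state, T_d, T_h is a maximal run — nothing extends it. Check, step by step:
  pool = (3, 2, 0)
  run T_d (needs (3, 1, 0), free (3, 2, 0)); after release of (0, 0, 2) the pool is (3, 2, 2)
  run T_h (needs (2, 2, 2), free (3, 2, 2)); after release of (0, 1, 0) the pool is (3, 3, 2)
  T_a still needs (0, 4, 1) but only (3, 3, 2) is free — short on r2
  T_g still needs (4, 0, 0) but only (3, 3, 2) is free — short on r3
  T_b still needs (2, 1, 3) but only (3, 3, 2) is free — short on r4
Had the request been granted, T_a, T_g and T_b could never finish.


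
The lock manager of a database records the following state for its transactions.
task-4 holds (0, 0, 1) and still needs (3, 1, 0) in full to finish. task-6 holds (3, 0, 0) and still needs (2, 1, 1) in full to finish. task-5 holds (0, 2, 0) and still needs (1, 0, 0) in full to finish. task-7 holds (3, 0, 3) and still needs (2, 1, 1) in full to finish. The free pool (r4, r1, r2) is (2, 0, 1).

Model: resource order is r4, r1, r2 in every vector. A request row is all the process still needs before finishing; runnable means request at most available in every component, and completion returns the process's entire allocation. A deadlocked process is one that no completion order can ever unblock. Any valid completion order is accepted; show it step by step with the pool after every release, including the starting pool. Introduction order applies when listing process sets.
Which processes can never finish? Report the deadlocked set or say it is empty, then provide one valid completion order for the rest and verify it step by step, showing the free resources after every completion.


Nothing here is deadlocked.
Key observation: beginning at task-5, releases accumulate fast enough that every process eventually fits.
A valid finishing order for the others: task-5, task-6, task-7, task-4. Walking it through:
  pool = (2, 0, 1)
  run task-5 (needs (1, 0, 0), free (2, 0, 1)); after release of (0, 2, 0) the pool is (2, 2, 1)
  run task-6 (needs (2, 1, 1), free (2, 2, 1)); after release of (3, 0, 0) the pool is (5, 2, 1)
  run task-7 (needs (2, 1, 1), free (5, 2, 1)); after release of (3, 0, 3) the pool is (8, 2, 4)
  run task-4 (needs (3, 1, 0), free (8, 2, 4)); after release of (0, 0, 1) the pool is (8, 2, 5)


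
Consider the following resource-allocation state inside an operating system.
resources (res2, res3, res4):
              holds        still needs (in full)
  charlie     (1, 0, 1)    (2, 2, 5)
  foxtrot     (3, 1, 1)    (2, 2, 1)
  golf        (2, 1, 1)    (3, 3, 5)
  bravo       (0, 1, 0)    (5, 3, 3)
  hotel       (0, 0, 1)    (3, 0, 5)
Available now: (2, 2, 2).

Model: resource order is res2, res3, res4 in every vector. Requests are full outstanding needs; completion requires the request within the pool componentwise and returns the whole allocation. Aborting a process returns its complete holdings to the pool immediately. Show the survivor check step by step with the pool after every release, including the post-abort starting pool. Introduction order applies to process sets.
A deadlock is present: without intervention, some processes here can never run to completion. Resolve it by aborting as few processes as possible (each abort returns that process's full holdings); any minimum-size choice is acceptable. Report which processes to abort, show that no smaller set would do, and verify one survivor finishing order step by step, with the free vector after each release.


Abort charlie and golf.
Key observation: hotel was stuck for good until charlie and golf gave back (3, 1, 2); in the order shown it finishes at step 3.
Why nothing smaller works — every single abort fails: charlie alone leaves golf blocked (short on res4); foxtrot alone leaves charlie blocked (short on res4); golf alone leaves charlie blocked (short on res4); bravo alone leaves charlie blocked (short on res4); hotel alone leaves charlie blocked (short on res4).
Survivors finish in the order: bravo, foxtrot, hotel. Verifying each step (pool after the aborts first):
  pool = (5, 3, 4)
  bravo: need (5, 3, 3) fits (5, 3, 4); releases (0, 1, 0), pool now (5, 4, 4)
  foxtrot: need (2, 2, 1) fits (5, 4, 4); releases (3, 1, 1), pool now (8, 5, 5)
  hotel: need (3, 0, 5) fits (8, 5, 5); releases (0, 0, 1), pool now (8, 5, 6)


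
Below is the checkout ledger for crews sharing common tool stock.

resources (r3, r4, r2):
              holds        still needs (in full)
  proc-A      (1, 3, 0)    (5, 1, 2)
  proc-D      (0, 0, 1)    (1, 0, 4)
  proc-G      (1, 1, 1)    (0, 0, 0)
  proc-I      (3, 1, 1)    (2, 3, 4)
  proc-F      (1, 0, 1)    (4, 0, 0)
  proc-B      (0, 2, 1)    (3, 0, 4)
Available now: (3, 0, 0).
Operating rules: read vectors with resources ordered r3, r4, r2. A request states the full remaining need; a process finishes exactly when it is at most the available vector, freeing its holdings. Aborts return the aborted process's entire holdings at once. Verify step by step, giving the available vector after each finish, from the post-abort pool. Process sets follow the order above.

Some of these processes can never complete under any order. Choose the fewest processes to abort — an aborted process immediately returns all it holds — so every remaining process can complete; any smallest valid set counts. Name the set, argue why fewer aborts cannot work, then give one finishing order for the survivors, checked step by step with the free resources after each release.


Abort proc-D and proc-I.
Key observation: proc-B had no path to completion before; after the abort of proc-D and proc-I ((3, 1, 2) returned), step 4 is where it fits.
No one abort is enough; case by case: proc-A alone leaves proc-D blocked (short on r2); proc-D alone leaves proc-I blocked (short on r2); proc-G alone leaves proc-D blocked (short on r2); proc-I alone leaves proc-D blocked (short on r2); proc-F alone leaves proc-D blocked (short on r2); proc-B alone leaves proc-D blocked (short on r2).
Survivors finish in the order: proc-A, proc-F, proc-G, proc-B. Step-by-step check (pool after the aborts first):
  pool = (6, 1, 2)
  proc-A: need (5, 1, 2) fits (6, 1, 2); releases (1, 3, 0), pool now (7, 4, 2)
  proc-F: need (4, 0, 0) fits (7, 4, 2); releases (1, 0, 1), pool now (8, 4, 3)
  proc-G: need (0, 0, 0) fits (8, 4, 3); releases (1, 1, 1), pool now (9, 5, 4)
  proc-B: need (3, 0, 4) fits (9, 5, 4); releases (0, 2, 1), pool now (9, 7, 5)


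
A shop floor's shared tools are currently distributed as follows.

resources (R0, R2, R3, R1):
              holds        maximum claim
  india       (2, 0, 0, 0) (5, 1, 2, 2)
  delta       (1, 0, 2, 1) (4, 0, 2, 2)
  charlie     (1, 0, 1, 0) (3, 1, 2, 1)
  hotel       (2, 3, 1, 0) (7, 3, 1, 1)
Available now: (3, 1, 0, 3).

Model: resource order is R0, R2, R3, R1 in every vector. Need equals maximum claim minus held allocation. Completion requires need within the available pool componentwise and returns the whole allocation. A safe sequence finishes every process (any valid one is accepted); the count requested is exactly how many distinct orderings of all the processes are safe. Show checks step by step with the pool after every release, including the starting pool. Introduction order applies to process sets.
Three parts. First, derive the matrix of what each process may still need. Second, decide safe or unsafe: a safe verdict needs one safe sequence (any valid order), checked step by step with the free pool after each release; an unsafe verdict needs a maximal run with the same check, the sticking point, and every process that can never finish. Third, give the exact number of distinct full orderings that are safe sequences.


(1) Need matrix, components ordered R0, R2, R3, R1:
  india: (3, 1, 2, 2)
  delta: (3, 0, 0, 1)
  charlie: (2, 1, 1, 1)
  hotel: (5, 0, 0, 1)
(2) SAFE — a valid safe sequence is delta, india, hotel, charlie.
Key observation: delta marks the first exact bind of the order: its need (3, 0, 0, 1) fits the free (3, 1, 0, 3) with zero slack on a requested resource.
Verifying each step:
  pool = (3, 1, 0, 3)
  delta: need (3, 0, 0, 1) fits (3, 1, 0, 3); releases (1, 0, 2, 1), pool now (4, 1, 2, 4)
  india: need (3, 1, 2, 2) fits (4, 1, 2, 4); releases (2, 0, 0, 0), pool now (6, 1, 2, 4)
  hotel: need (5, 0, 0, 1) fits (6, 1, 2, 4); releases (2, 3, 1, 0), pool now (8, 4, 3, 4)
  charlie: need (2, 1, 1, 1) fits (8, 4, 3, 4); releases (1, 0, 1, 0), pool now (9, 4, 4, 4)
(3) The exact count: 4 of the possible complete orderings are safe sequences.


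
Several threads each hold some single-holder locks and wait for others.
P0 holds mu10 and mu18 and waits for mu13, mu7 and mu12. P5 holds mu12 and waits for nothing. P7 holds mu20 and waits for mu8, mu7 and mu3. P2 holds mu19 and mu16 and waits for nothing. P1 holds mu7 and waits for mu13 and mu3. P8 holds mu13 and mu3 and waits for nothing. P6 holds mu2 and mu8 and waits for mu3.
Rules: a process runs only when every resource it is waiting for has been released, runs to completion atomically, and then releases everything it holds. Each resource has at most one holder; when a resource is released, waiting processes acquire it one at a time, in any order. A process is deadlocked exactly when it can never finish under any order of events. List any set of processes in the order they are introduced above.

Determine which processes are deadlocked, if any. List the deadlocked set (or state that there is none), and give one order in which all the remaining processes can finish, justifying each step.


The deadlocked set is empty.
Key observation: there is no circular wait here — follow any chain and it reaches a process that is free to run now.
One completion order for the rest: P5, P8, P6, P1, P7, P0, P2.
Verifying each step:
  run P5 (it waits on nothing); releases mu12
  run P8 (it waits on nothing); releases mu13 and mu3
  P6: everything it awaited (mu3) is free; runs, freeing mu2 and mu8
  P1: everything it awaited (mu13 and mu3) is free; runs, freeing mu7
  P7: everything it awaited (mu8, mu7 and mu3) is free; runs, freeing mu20
  P0: everything it awaited (mu13, mu7 and mu12) is free; runs, freeing mu10 and mu18
  run P2 (it waits on nothing); releases mu19 and mu16


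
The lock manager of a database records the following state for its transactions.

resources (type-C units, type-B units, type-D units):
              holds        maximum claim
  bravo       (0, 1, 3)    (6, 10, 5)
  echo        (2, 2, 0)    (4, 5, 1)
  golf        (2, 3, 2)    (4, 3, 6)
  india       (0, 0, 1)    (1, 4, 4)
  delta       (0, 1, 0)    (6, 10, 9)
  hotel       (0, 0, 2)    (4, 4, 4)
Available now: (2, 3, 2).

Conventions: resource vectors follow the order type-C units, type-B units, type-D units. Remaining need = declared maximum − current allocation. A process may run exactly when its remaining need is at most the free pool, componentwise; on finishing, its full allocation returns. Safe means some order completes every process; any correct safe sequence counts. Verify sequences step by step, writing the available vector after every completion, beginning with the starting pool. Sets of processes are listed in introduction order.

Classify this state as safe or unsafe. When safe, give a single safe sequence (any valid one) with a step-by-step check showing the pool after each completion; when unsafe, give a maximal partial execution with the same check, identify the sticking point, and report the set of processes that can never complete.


UNSAFE — no complete ordering exists.
Key observation: even finishing echo, hotel, golf, india leaves just (6, 8, 7) free — too little type-B units for any of the remaining processes.
Going as far as possible: echo, hotel, golf, india; after that, nothing fits. Step-by-step check:
  pool = (2, 3, 2)
  run echo (needs (2, 3, 1), free (2, 3, 2)); after release of (2, 2, 0) the pool is (4, 5, 2)
  run hotel (needs (4, 4, 2), free (4, 5, 2)); after release of (0, 0, 2) the pool is (4, 5, 4)
  run golf (needs (2, 0, 4), free (4, 5, 4)); after release of (2, 3, 2) the pool is (6, 8, 6)
  run india (needs (1, 4, 3), free (6, 8, 6)); after release of (0, 0, 1) the pool is (6, 8, 7)
  bravo cannot run: need (6, 9, 2) vs free (6, 8, 7) (insufficient type-B units)
  delta cannot run: need (6, 9, 9) vs free (6, 8, 7) (insufficient type-B units and type-D units)
Permanently blocked: bravo and delta.


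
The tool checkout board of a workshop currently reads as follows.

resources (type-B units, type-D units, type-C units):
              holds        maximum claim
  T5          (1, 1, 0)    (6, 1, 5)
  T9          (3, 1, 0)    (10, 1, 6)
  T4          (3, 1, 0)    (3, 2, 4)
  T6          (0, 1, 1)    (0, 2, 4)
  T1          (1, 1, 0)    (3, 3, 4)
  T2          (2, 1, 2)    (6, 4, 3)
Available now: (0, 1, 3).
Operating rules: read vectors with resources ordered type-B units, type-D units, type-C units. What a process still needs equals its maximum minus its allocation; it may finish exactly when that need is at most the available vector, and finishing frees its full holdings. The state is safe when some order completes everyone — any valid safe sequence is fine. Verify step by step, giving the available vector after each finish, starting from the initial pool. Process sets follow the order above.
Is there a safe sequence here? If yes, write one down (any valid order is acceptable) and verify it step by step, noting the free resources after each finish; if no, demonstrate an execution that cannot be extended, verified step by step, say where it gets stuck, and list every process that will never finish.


SAFE. One safe sequence: T6, T4, T1, T2, T5, T9.
Key observation: T6 marks the first exact bind of the order: its need (0, 1, 3) fits the free (0, 1, 3) with zero slack on a requested resource.
Verifying each step:
  pool = (0, 1, 3)
  T6: need (0, 1, 3) fits (0, 1, 3); releases (0, 1, 1), pool now (0, 2, 4)
  T4: need (0, 1, 4) fits (0, 2, 4); releases (3, 1, 0), pool now (3, 3, 4)
  T1: need (2, 2, 4) fits (3, 3, 4); releases (1, 1, 0), pool now (4, 4, 4)
  T2: need (4, 3, 1) fits (4, 4, 4); releases (2, 1, 2), pool now (6, 5, 6)
  T5: need (5, 0, 5) fits (6, 5, 6); releases (1, 1, 0), pool now (7, 6, 6)
  T9: need (7, 0, 6) fits (7, 6, 6); releases (3, 1, 0), pool now (10, 7, 6)


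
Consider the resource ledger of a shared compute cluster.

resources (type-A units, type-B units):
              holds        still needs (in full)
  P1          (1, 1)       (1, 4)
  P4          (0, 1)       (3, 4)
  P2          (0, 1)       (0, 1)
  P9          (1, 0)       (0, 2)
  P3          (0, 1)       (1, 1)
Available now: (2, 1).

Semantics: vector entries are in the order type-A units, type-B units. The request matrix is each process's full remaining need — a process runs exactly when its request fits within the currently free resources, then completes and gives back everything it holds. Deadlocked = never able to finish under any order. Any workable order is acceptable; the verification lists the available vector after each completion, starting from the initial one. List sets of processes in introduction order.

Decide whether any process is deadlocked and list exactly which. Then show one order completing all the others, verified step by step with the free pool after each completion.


Deadlocked set: P1 and P4.
Key observation: type-B units is the bottleneck — with P3, P9, P2 done the pool holds (3, 3), short of every remaining need.
A valid finishing order for the others: P3, P9, P2. Check, step by step:
  pool = (2, 1)
  P3: need (1, 1) fits (2, 1); releases (0, 1), pool now (2, 2)
  P9: need (0, 2) fits (2, 2); releases (1, 0), pool now (3, 2)
  P2: need (0, 1) fits (3, 2); releases (0, 1), pool now (3, 3)
None of the blocked processes ever fits:
  blocked: P1 wants (1, 4), pool (3, 3) — not enough type-B units
  blocked: P4 wants (3, 4), pool (3, 3) — not enough type-B units
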